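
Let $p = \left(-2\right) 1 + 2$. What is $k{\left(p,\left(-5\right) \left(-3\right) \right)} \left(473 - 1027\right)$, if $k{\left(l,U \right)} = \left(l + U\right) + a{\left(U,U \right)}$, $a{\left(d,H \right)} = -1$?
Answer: $-7756$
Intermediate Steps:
$p = 0$ ($p = -2 + 2 = 0$)
$k{\left(l,U \right)} = -1 + U + l$ ($k{\left(l,U \right)} = \left(l + U\right) - 1 = \left(U + l\right) - 1 = -1 + U + l$)
$k{\left(p,\left(-5\right) \left(-3\right) \right)} \left(473 - 1027\right) = \left(-1 - -15 + 0\right) \left(473 - 1027\right) = \left(-1 + 15 + 0\right) \left(473 - 1027\right) = 14 \left(-554\right) = -7756$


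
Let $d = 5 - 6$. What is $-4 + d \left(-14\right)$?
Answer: $10$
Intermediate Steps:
$d = -1$
$-4 + d \left(-14\right) = -4 - -14 = -4 + 14 = 10$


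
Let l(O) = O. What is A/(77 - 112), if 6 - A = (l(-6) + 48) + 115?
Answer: 151/35 ≈ 4.3143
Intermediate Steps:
A = -151 (A = 6 - ((-6 + 48) + 115) = 6 - (42 + 115) = 6 - 1*157 = 6 - 157 = -151)
A/(77 - 112) = -151/(77 - 112) = -151/(-35) = -1/35*(-151) = 151/35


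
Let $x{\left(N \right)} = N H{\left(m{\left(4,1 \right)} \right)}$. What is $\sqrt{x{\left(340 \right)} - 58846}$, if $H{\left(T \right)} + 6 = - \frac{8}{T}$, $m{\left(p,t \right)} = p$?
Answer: $i \sqrt{61566} \approx 248.13 i$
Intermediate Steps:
$H{\left(T \right)} = -6 - \frac{8}{T}$
$x{\left(N \right)} = - 8 N$ ($x{\left(N \right)} = N \left(-6 - \frac{8}{4}\right) = N \left(-6 - 2\right) = N \left(-8\right) = - 8 N$)
$\sqrt{x{\left(340 \right)} - 58846} = \sqrt{\left(-8\right) 340 - 58846} = \sqrt{-2720 - 58846} = \sqrt{-61566} = i \sqrt{61566}$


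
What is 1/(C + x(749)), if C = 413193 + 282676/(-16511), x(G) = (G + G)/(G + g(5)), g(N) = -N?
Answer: 6142092/2537776631023 ≈ 2.4203e-6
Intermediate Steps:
x(G) = 2*G/(-5 + G) (x(G) = (G + G)/(G - 1*5) = (2*G)/(G - 5) = (2*G)/(-5 + G) = 2*G/(-5 + G))
C = 6821946947/16511 (C = 413193 + 282676*(-1/16511) = 413193 - 282676/16511 = 6821946947/16511 ≈ 4.1318e+5)
1/(C + x(749)) = 1/(6821946947/16511 + 2*749/(-5 + 749)) = 1/(6821946947/16511 + 2*749/744) = 1/(6821946947/16511 + 2*749*(1/744)) = 1/(6821946947/16511 + 749/372) = 1/(2537776631023/6142092) = 6142092/2537776631023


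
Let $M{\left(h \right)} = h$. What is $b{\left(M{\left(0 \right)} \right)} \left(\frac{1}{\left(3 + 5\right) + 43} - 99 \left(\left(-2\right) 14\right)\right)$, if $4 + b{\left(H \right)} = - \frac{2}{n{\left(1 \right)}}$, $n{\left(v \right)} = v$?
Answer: $- \frac{282746}{17} \approx -16632.0$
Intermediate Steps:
$b{\left(H \right)} = -6$ ($b{\left(H \right)} = -4 - \frac{2}{1} = -4 - 2 = -6$)
$b{\left(M{\left(0 \right)} \right)} \left(\frac{1}{\left(3 + 5\right) + 43} - 99 \left(\left(-2\right) 14\right)\right) = - 6 \left(\frac{1}{\left(3 + 5\right) + 43} - 99 \left(\left(-2\right) 14\right)\right) = - 6 \left(\frac{1}{8 + 43} - -2772\right) = - 6 \left(\frac{1}{51} + 2772\right) = \left(-6\right) \frac{141373}{51} = - \frac{282746}{17}$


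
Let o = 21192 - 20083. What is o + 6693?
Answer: 7802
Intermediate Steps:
o = 1109
o + 6693 = 1109 + 6693 = 7802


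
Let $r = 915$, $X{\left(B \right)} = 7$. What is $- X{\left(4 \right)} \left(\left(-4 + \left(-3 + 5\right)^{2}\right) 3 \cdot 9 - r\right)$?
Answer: $6405$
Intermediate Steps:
$- X{\left(4 \right)} \left(\left(-4 + \left(-3 + 5\right)^{2}\right) 3 \cdot 9 - r\right) = - 7 \left(\left(-4 + \left(-3 + 5\right)^{2}\right) 3 \cdot 9 - 915\right) = - 7 \left(\left(-4 + 2^{2}\right) 3 \cdot 9 - 915\right) = - 7 \left(\left(-4 + 4\right) 3 \cdot 9 - 915\right) = - 7 \left(0 \cdot 3 \cdot 9 - 915\right) = - 7 \left(0 \cdot 9 - 915\right) = - 7 \left(0 - 915\right) = - 7 \left(-915\right) = \left(-1\right) \left(-6405\right) = 6405$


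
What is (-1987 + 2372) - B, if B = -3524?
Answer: 3909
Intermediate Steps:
(-1987 + 2372) - B = (-1987 + 2372) - 1*(-3524) = 385 + 3524 = 3909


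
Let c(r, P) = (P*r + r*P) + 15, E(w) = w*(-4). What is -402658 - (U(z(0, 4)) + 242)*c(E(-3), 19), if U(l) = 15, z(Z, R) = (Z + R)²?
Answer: -523705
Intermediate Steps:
z(Z, R) = (R + Z)²
E(w) = -4*w
c(r, P) = 15 + 2*P*r (c(r, P) = (P*r + P*r) + 15 = 2*P*r + 15 = 15 + 2*P*r)
-402658 - (U(z(0, 4)) + 242)*c(E(-3), 19) = -402658 - (15 + 242)*(15 + 2*19*(-4*(-3))) = -402658 - 257*(15 + 2*19*12) = -402658 - 257*(15 + 456) = -402658 - 257*471 = -402658 - 1*121047 = -402658 - 121047 = -523705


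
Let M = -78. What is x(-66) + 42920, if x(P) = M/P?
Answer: 472133/11 ≈ 42921.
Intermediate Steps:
x(P) = -78/P
x(-66) + 42920 = -78/(-66) + 42920 = -78*(-1/66) + 42920 = 13/11 + 42920 = 472133/11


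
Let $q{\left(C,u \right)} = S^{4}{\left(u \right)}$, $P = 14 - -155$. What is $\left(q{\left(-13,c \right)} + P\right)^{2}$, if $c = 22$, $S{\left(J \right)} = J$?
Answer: $54955080625$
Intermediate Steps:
$P = 169$ ($P = 14 + 155 = 169$)
$q{\left(C,u \right)} = u^{4}$
$\left(q{\left(-13,c \right)} + P\right)^{2} = \left(22^{4} + 169\right)^{2} = \left(234256 + 169\right)^{2} = 234425^{2} = 54955080625$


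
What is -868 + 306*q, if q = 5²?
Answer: 6782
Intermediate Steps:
q = 25
-868 + 306*q = -868 + 306*25 = -868 + 7650 = 6782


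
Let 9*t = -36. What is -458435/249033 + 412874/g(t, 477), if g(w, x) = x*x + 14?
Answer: -1494424363/56665715919 ≈ -0.026373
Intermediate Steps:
t = -4 (t = (⅑)*(-36) = -4)
g(w, x) = 14 + x² (g(w, x) = x² + 14 = 14 + x²)
-458435/249033 + 412874/g(t, 477) = -458435/249033 + 412874/(14 + 477²) = -458435*1/249033 + 412874/(14 + 227529) = -458435/249033 + 412874/227543 = -1494424363/56665715919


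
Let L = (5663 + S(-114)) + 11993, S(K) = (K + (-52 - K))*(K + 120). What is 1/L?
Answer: 1/17344 ≈ 5.7657e-5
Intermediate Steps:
S(K) = -6240 - 52*K (S(K) = -52*(120 + K) = -6240 - 52*K)
L = 17344 (L = (5663 + (-6240 - 52*(-114))) + 11993 = (5663 + (-6240 + 5928)) + 11993 = (5663 - 312) + 11993 = 5351 + 11993 = 17344)
1/L = 1/17344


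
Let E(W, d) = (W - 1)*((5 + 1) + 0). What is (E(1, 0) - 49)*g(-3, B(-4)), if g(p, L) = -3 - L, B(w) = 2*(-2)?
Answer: -49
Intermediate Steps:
B(w) = -4
E(W, d) = -6 + 6*W (E(W, d) = (-1 + W)*(6 + 0) = (-1 + W)*6 = -6 + 6*W)
(E(1, 0) - 49)*g(-3, B(-4)) = ((-6 + 6*1) - 49)*(-3 - 1*(-4)) = ((-6 + 6) - 49)*(-3 + 4) = (0 - 49)*1 = -49*1 = -49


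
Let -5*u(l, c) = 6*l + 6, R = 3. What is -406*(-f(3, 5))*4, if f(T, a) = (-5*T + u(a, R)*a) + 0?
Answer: -82824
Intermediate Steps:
u(l, c) = -6/5 - 6*l/5 (u(l, c) = -(6*l + 6)/5 = -(6 + 6*l)/5 = -6/5 - 6*l/5)
f(T, a) = -5*T + a*(-6/5 - 6*a/5) (f(T, a) = (-5*T + (-6/5 - 6*a/5)*a) + 0 = (-5*T + a*(-6/5 - 6*a/5)) + 0 = -5*T + a*(-6/5 - 6*a/5))
-406*(-f(3, 5))*4 = -406*(-(-5*3 - 6/5*5*(1 + 5)))*4 = -406*(-(-15 - 6/5*5*6))*4 = -406*(-(-15 - 36))*4 = -406*(-1*(-51))*4 = -20706*4 = -406*204 = -82824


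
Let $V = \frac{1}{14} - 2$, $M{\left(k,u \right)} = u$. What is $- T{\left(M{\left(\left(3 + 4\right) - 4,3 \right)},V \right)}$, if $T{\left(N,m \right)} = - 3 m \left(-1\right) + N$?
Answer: $\frac{39}{14} \approx 2.7857$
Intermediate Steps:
$V = - \frac{27}{14}$ ($V = \frac{1}{14} - 2 = - \frac{27}{14} \approx -1.9286$)
$T{\left(N,m \right)} = N + 3 m$ ($T{\left(N,m \right)} = 3 m + N = N + 3 m$)
$- T{\left(M{\left(\left(3 + 4\right) - 4,3 \right)},V \right)} = - (3 + 3 \left(- \frac{27}{14}\right)) = - (3 - \frac{81}{14}) = \left(-1\right) \left(- \frac{39}{14}\right) = \frac{39}{14}$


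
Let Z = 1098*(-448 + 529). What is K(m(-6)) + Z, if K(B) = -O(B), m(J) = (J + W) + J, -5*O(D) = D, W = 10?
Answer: 444688/5 ≈ 88938.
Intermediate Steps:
O(D) = -D/5
m(J) = 10 + 2*J (m(J) = (J + 10) + J = (10 + J) + J = 10 + 2*J)
K(B) = B/5 (K(B) = -(-1)*B/5 = B/5)
Z = 88938 (Z = 1098*81 = 88938)
K(m(-6)) + Z = (10 + 2*(-6))/5 + 88938 = (10 - 12)/5 + 88938 = (⅕)*(-2) + 88938 = -⅖ + 88938 = 444688/5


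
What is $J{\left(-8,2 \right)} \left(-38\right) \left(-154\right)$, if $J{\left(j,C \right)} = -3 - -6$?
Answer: $17556$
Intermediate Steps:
$J{\left(j,C \right)} = 3$ ($J{\left(j,C \right)} = -3 + 6 = 3$)
$J{\left(-8,2 \right)} \left(-38\right) \left(-154\right) = 3 \left(-38\right) \left(-154\right) = \left(-114\right) \left(-154\right) = 17556$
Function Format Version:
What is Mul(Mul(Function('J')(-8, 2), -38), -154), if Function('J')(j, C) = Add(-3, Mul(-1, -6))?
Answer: 17556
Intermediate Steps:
Function('J')(j, C) = 3 (Function('J')(j, C) = Add(-3, 6) = 3)
Mul(Mul(Function('J')(-8, 2), -38), -154) = Mul(Mul(3, -38), -154) = Mul(-114, -154) = 17556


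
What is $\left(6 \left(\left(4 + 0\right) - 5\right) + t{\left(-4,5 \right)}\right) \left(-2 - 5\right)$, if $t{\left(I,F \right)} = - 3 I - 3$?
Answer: $-21$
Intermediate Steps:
$t{\left(I,F \right)} = -3 - 3 I$
$\left(6 \left(\left(4 + 0\right) - 5\right) + t{\left(-4,5 \right)}\right) \left(-2 - 5\right) = \left(6 \left(\left(4 + 0\right) - 5\right) - -9\right) \left(-2 - 5\right) = \left(6 \left(4 - 5\right) + \left(-3 + 12\right)\right) \left(-7\right) = \left(6 \left(-1\right) + 9\right) \left(-7\right) = \left(-6 + 9\right) \left(-7\right) = 3 \left(-7\right) = -21$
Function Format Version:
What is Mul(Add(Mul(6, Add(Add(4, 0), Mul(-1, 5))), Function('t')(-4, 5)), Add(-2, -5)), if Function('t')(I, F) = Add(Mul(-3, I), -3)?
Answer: -21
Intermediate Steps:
Function('t')(I, F) = Add(-3, Mul(-3, I))
Mul(Add(Mul(6, Add(Add(4, 0), Mul(-1, 5))), Function('t')(-4, 5)), Add(-2, -5)) = Mul(Add(Mul(6, Add(Add(4, 0), Mul(-1, 5))), Add(-3, Mul(-3, -4))), Add(-2, -5)) = Mul(Add(Mul(6, Add(4, -5)), Add(-3, 12)), -7) = Mul(Add(Mul(6, -1), 9), -7) = Mul(Add(-6, 9), -7) = Mul(3, -7) = -21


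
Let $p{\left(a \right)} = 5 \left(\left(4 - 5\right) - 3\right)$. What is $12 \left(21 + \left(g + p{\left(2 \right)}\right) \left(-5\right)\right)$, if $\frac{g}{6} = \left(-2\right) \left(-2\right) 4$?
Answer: $-4308$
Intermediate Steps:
$p{\left(a \right)} = -20$ ($p{\left(a \right)} = 5 \left(\left(4 - 5\right) - 3\right) = 5 \left(-1 - 3\right) = 5 \left(-4\right) = -20$)
$g = 96$ ($g = 6 \left(-2\right) \left(-2\right) 4 = 6 \cdot 4 \cdot 4 = 6 \cdot 16 = 96$)
$12 \left(21 + \left(g + p{\left(2 \right)}\right) \left(-5\right)\right) = 12 \left(21 + \left(96 - 20\right) \left(-5\right)\right) = 12 \left(21 + 76 \left(-5\right)\right) = 12 \left(21 - 380\right) = 12 \left(-359\right) = -4308$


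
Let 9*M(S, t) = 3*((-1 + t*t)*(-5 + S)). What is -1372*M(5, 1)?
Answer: 0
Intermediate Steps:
M(S, t) = (-1 + t**2)*(-5 + S)/3 (M(S, t) = (3*((-1 + t*t)*(-5 + S)))/9 = (3*((-1 + t**2)*(-5 + S)))/9 = (3*(-1 + t**2)*(-5 + S))/9 = (-1 + t**2)*(-5 + S)/3)
-1372*M(5, 1) = -1372*(5/3 - 5/3*1**2 - 1/3*5 + (1/3)*5*1**2) = -1372*(5/3 - 5/3*1 - 5/3 + (1/3)*5*1) = -1372*(5/3 - 5/3 - 5/3 + 5/3) = -1372*0 = 0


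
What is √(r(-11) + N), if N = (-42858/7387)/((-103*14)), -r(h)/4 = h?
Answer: √1248242930040659/5326027 ≈ 6.6336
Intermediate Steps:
r(h) = -4*h
N = 21429/5326027 (N = -42858*1/7387/(-1442) = -42858/7387*(-1/1442) = 21429/5326027 ≈ 0.0040234)
√(r(-11) + N) = √(-4*(-11) + 21429/5326027) = √(44 + 21429/5326027) = √(234366617/5326027) = √1248242930040659/5326027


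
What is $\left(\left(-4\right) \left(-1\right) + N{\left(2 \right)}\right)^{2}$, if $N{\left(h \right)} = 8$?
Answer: $144$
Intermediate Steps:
$\left(\left(-4\right) \left(-1\right) + N{\left(2 \right)}\right)^{2} = \left(\left(-4\right) \left(-1\right) + 8\right)^{2} = \left(4 + 8\right)^{2} = 12^{2} = 144$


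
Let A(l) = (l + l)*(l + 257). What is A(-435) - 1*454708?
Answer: -299848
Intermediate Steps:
A(l) = 2*l*(257 + l) (A(l) = (2*l)*(257 + l) = 2*l*(257 + l))
A(-435) - 1*454708 = 2*(-435)*(257 - 435) - 1*454708 = 2*(-435)*(-178) - 454708 = 154860 - 454708 = -299848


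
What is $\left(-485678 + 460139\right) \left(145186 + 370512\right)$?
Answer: $-13170411222$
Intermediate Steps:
$\left(-485678 + 460139\right) \left(145186 + 370512\right) = \left(-25539\right) 515698 = -13170411222$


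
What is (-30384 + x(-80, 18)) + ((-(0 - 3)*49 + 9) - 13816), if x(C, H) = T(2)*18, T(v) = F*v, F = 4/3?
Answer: -43996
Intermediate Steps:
F = 4/3 (F = 4*(1/3) = 4/3 ≈ 1.3333)
T(v) = 4*v/3
x(C, H) = 48 (x(C, H) = ((4/3)*2)*18 = (8/3)*18 = 48)
(-30384 + x(-80, 18)) + ((-(0 - 3)*49 + 9) - 13816) = (-30384 + 48) + ((-(0 - 3)*49 + 9) - 13816) = -30336 + ((-1*(-3)*49 + 9) - 13816) = -30336 + ((3*49 + 9) - 13816) = -30336 + ((147 + 9) - 13816) = -30336 + (156 - 13816) = -30336 - 13660 = -43996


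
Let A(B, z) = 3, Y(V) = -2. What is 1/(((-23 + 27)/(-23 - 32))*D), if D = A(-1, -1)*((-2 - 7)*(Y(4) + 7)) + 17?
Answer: 55/472 ≈ 0.11653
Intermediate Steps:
D = -118 (D = 3*((-2 - 7)*(-2 + 7)) + 17 = 3*(-9*5) + 17 = 3*(-45) + 17 = -135 + 17 = -118)
1/(((-23 + 27)/(-23 - 32))*D) = 1/(((-23 + 27)/(-23 - 32))*(-118)) = 1/((4/(-55))*(-118)) = 1/((4*(-1/55))*(-118)) = 1/(-4/55*(-118)) = 1/(472/55) = 55/472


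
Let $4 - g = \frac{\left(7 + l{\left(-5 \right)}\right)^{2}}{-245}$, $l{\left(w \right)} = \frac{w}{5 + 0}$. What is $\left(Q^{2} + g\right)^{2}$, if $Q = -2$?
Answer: $\frac{3984016}{60025} \approx 66.373$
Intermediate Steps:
$l{\left(w \right)} = \frac{w}{5}$
$g = \frac{1016}{245}$ ($g = 4 - \frac{\left(7 + \frac{1}{5} \left(-5\right)\right)^{2}}{-245} = 4 - \left(7 - 1\right)^{2} \left(- \frac{1}{245}\right) = 4 - 6^{2} \left(- \frac{1}{245}\right) = 4 - 36 \left(- \frac{1}{245}\right) = 4 - - \frac{36}{245} = 4 + \frac{36}{245} = \frac{1016}{245} \approx 4.1469$)
$\left(Q^{2} + g\right)^{2} = \left(\left(-2\right)^{2} + \frac{1016}{245}\right)^{2} = \left(4 + \frac{1016}{245}\right)^{2} = \left(\frac{1996}{245}\right)^{2} = \frac{3984016}{60025}$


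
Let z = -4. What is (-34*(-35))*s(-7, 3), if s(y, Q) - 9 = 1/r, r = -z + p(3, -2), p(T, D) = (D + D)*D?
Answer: 64855/6 ≈ 10809.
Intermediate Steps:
p(T, D) = 2*D² (p(T, D) = (2*D)*D = 2*D²)
r = 12 (r = -1*(-4) + 2*(-2)² = 4 + 2*4 = 4 + 8 = 12)
s(y, Q) = 109/12 (s(y, Q) = 9 + 1/12 = 109/12)
(-34*(-35))*s(-7, 3) = -34*(-35)*(109/12) = 1190*(109/12) = 64855/6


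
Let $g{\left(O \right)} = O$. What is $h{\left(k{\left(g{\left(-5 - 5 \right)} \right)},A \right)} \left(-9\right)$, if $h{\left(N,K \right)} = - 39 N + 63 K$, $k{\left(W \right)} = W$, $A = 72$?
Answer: $-44334$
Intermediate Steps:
$h{\left(k{\left(g{\left(-5 - 5 \right)} \right)},A \right)} \left(-9\right) = \left(- 39 \left(-5 - 5\right) + 63 \cdot 72\right) \left(-9\right) = \left(\left(-39\right) \left(-10\right) + 4536\right) \left(-9\right) = \left(390 + 4536\right) \left(-9\right) = 4926 \left(-9\right) = -44334$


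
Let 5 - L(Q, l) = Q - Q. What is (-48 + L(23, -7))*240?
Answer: -10320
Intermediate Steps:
L(Q, l) = 5 (L(Q, l) = 5 - (Q - Q) = 5 - 1*0 = 5 + 0 = 5)
(-48 + L(23, -7))*240 = (-48 + 5)*240 = -43*240 = -10320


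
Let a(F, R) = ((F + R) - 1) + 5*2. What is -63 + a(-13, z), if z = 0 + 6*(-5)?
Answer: -97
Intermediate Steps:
z = -30 (z = 0 - 30 = -30)
a(F, R) = 9 + F + R (a(F, R) = (-1 + F + R) + 10 = 9 + F + R)
-63 + a(-13, z) = -63 + (9 - 13 - 30) = -63 - 34 = -97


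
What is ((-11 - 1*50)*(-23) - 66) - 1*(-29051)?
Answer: 30388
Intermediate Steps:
((-11 - 1*50)*(-23) - 66) - 1*(-29051) = ((-11 - 50)*(-23) - 66) + 29051 = (-61*(-23) - 66) + 29051 = (1403 - 66) + 29051 = 1337 + 29051 = 30388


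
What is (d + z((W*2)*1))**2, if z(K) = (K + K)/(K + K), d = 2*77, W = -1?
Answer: 24025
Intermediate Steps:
d = 154
z(K) = 1 (z(K) = (2*K)/((2*K)) = (2*K)*(1/(2*K)) = 1)
(d + z((W*2)*1))**2 = (154 + 1)**2 = 155**2 = 24025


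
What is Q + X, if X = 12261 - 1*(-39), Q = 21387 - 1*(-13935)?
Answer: 47622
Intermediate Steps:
Q = 35322 (Q = 21387 + 13935 = 35322)
X = 12300 (X = 12261 + 39 = 12300)
Q + X = 35322 + 12300 = 47622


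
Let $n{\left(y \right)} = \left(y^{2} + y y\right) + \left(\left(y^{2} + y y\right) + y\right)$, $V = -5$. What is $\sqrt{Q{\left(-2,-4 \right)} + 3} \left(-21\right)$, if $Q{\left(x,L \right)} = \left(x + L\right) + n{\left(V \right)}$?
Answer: $- 42 \sqrt{23} \approx -201.42$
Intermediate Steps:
$n{\left(y \right)} = y + 4 y^{2}$ ($n{\left(y \right)} = \left(y^{2} + y^{2}\right) + \left(\left(y^{2} + y^{2}\right) + y\right) = 2 y^{2} + \left(2 y^{2} + y\right) = 2 y^{2} + \left(y + 2 y^{2}\right) = y + 4 y^{2}$)
$Q{\left(x,L \right)} = 95 + L + x$ ($Q{\left(x,L \right)} = \left(x + L\right) - 5 \left(1 + 4 \left(-5\right)\right) = \left(L + x\right) - 5 \left(1 - 20\right) = \left(L + x\right) - -95 = \left(L + x\right) + 95 = 95 + L + x$)
$\sqrt{Q{\left(-2,-4 \right)} + 3} \left(-21\right) = \sqrt{\left(95 - 4 - 2\right) + 3} \left(-21\right) = \sqrt{89 + 3} \left(-21\right) = \sqrt{92} \left(-21\right) = 2 \sqrt{23} \left(-21\right) = - 42 \sqrt{23}$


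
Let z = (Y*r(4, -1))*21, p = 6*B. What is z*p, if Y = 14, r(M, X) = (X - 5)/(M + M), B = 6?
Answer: -7938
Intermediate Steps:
r(M, X) = (-5 + X)/(2*M) (r(M, X) = (-5 + X)/((2*M)) = (-5 + X)*(1/(2*M)) = (-5 + X)/(2*M))
p = 36 (p = 6*6 = 36)
z = -441/2 (z = (14*((½)*(-5 - 1)/4))*21 = (14*((½)*(¼)*(-6)))*21 = (14*(-¾))*21 = -21/2*21 = -441/2 ≈ -220.50)
z*p = -441/2*36 = -7938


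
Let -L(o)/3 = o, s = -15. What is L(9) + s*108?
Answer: -1647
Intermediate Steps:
L(o) = -3*o
L(9) + s*108 = -3*9 - 15*108 = -27 - 1620 = -1647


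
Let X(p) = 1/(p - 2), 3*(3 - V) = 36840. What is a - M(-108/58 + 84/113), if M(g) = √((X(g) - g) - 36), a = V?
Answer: -12277 - I*√9871002847574015/16745470 ≈ -12277.0 - 5.9331*I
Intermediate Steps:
V = -12277 (V = 3 - ⅓*36840 = 3 - 12280 = -12277)
a = -12277
X(p) = 1/(-2 + p)
M(g) = √(-36 + 1/(-2 + g) - g) (M(g) = √((1/(-2 + g) - g) - 36) = √(-36 + 1/(-2 + g) - g))
a - M(-108/58 + 84/113) = -12277 - √((73 - (-108/58 + 84/113)² - 34*(-108/58 + 84/113))/(-2 + (-108/58 + 84/113))) = -12277 - √((73 - (-108*1/58 + 84*(1/113))² - 34*(-108*1/58 + 84*(1/113)))/(-2 + (-108*1/58 + 84*(1/113)))) = -12277 - √((73 - (-54/29 + 84/113)² - 34*(-54/29 + 84/113))/(-2 + (-54/29 + 84/113))) = -12277 - √((73 - (-3666/3277)² - 34*(-3666/3277))/(-2 - 3666/3277)) = -12277 - √((73 - 1*13439556/10738729 + 124644/3277)/(-10220/3277)) = -12277 - √(-3277*(73 - 13439556/10738729 + 124644/3277)/10220) = -12277 - √(-3277/10220*1178946049/10738729) = -12277 - √(-1178946049/33490940) = -12277 - I*√9871002847574015/16745470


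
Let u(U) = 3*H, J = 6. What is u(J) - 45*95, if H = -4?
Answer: -4287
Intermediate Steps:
u(U) = -12 (u(U) = 3*(-4) = -12)
u(J) - 45*95 = -12 - 45*95 = -12 - 4275 = -4287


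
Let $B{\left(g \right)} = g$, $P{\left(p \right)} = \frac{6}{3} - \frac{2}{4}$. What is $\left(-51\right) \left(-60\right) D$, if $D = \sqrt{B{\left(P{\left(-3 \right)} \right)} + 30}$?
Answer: $4590 \sqrt{14} \approx 17174.0$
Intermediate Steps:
$P{\left(p \right)} = \frac{3}{2}$ ($P{\left(p \right)} = 6 \cdot \frac{1}{3} - \frac{1}{2} = 2 - \frac{1}{2} = \frac{3}{2}$)
$D = \frac{3 \sqrt{14}}{2}$ ($D = \sqrt{\frac{3}{2} + 30} = \sqrt{\frac{63}{2}} = \frac{3 \sqrt{14}}{2} \approx 5.6125$)
$\left(-51\right) \left(-60\right) D = \left(-51\right) \left(-60\right) \frac{3 \sqrt{14}}{2} = 3060 \frac{3 \sqrt{14}}{2} = 4590 \sqrt{14}$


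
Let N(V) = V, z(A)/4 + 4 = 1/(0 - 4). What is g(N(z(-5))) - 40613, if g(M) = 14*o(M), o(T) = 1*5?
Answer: -40543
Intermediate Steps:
o(T) = 5
z(A) = -17 (z(A) = -16 + 4/(0 - 4) = -16 + 4/(-4) = -16 + 4*(-¼) = -16 - 1 = -17)
g(M) = 70 (g(M) = 14*5 = 70)
g(N(z(-5))) - 40613 = 70 - 40613 = -40543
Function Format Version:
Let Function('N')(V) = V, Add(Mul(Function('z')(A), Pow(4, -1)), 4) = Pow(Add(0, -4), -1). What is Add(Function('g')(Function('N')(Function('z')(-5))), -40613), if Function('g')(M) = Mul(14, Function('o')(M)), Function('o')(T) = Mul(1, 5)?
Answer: -40543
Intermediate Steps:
Function('o')(T) = 5
Function('z')(A) = -17 (Function('z')(A) = Add(-16, Mul(4, Pow(Add(0, -4), -1))) = Add(-16, Mul(4, Pow(-4, -1))) = Add(-16, Mul(4, Rational(-1, 4))) = Add(-16, -1) = -17)
Function('g')(M) = 70 (Function('g')(M) = Mul(14, 5) = 70)
Add(Function('g')(Function('N')(Function('z')(-5))), -40613) = Add(70, -40613) = -40543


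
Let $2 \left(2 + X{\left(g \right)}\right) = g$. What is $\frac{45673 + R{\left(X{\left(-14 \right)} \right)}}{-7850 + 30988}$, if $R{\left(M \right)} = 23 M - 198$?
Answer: $\frac{22634}{11569} \approx 1.9564$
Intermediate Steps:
$X{\left(g \right)} = -2 + \frac{g}{2}$
$R{\left(M \right)} = -198 + 23 M$
$\frac{45673 + R{\left(X{\left(-14 \right)} \right)}}{-7850 + 30988} = \frac{45673 + \left(-198 + 23 \left(-2 + \frac{1}{2} \left(-14\right)\right)\right)}{-7850 + 30988} = \frac{45673 + \left(-198 + 23 \left(-2 - 7\right)\right)}{23138} = \left(45673 + \left(-198 + 23 \left(-9\right)\right)\right) \frac{1}{23138} = \left(45673 - 405\right) \frac{1}{23138} = 45268 \cdot \frac{1}{23138} = \frac{22634}{11569}$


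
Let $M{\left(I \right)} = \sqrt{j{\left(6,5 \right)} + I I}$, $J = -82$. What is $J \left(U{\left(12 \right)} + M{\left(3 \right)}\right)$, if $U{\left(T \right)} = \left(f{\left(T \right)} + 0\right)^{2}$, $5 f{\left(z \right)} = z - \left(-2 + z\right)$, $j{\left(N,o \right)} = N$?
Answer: $- \frac{328}{25} - 82 \sqrt{15} \approx -330.7$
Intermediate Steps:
$f{\left(z \right)} = \frac{2}{5}$ ($f{\left(z \right)} = \frac{z - \left(-2 + z\right)}{5} = \frac{1}{5} \cdot 2 = \frac{2}{5}$)
$U{\left(T \right)} = \frac{4}{25}$ ($U{\left(T \right)} = \left(\frac{2}{5} + 0\right)^{2} = \left(\frac{2}{5}\right)^{2} = \frac{4}{25}$)
$M{\left(I \right)} = \sqrt{6 + I^{2}}$ ($M{\left(I \right)} = \sqrt{6 + I I} = \sqrt{6 + I^{2}}$)
$J \left(U{\left(12 \right)} + M{\left(3 \right)}\right) = - 82 \left(\frac{4}{25} + \sqrt{6 + 3^{2}}\right) = - 82 \left(\frac{4}{25} + \sqrt{6 + 9}\right) = - 82 \left(\frac{4}{25} + \sqrt{15}\right) = - \frac{328}{25} - 82 \sqrt{15}$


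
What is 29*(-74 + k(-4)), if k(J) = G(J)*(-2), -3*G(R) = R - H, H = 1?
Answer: -6728/3 ≈ -2242.7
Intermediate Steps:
G(R) = ⅓ - R/3 (G(R) = -(R - 1*1)/3 = -(R - 1)/3 = -(-1 + R)/3 = ⅓ - R/3)
k(J) = -⅔ + 2*J/3 (k(J) = (⅓ - J/3)*(-2) = -⅔ + 2*J/3)
29*(-74 + k(-4)) = 29*(-74 + (-⅔ + (⅔)*(-4))) = 29*(-74 + (-⅔ - 8/3)) = 29*(-74 - 10/3) = 29*(-232/3) = -6728/3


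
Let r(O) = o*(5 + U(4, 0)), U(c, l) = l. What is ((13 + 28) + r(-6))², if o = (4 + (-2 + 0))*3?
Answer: 5041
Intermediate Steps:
o = 6 (o = (4 - 2)*3 = 2*3 = 6)
r(O) = 30 (r(O) = 6*(5 + 0) = 6*5 = 30)
((13 + 28) + r(-6))² = ((13 + 28) + 30)² = (41 + 30)² = 71² = 5041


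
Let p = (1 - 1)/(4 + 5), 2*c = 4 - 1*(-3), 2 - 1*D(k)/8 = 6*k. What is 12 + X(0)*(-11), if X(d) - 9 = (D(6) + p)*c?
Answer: 10385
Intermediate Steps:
D(k) = 16 - 48*k
c = 7/2 (c = (4 - 1*(-3))/2 = (4 + 3)/2 = (1/2)*7 = 7/2 ≈ 3.5000)
p = 0 (p = 0/9 = 0*(1/9) = 0)
X(d) = -943 (X(d) = 9 + ((16 - 48*6) + 0)*(7/2) = 9 + ((16 - 288) + 0)*(7/2) = 9 + (-272 + 0)*(7/2) = 9 - 272*7/2 = 9 - 952 = -943)
12 + X(0)*(-11) = 12 - 943*(-11) = 12 + 10373 = 10385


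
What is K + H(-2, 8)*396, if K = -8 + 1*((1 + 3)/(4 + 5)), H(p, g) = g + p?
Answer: 21316/9 ≈ 2368.4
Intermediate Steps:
K = -68/9 (K = -8 + 1*(4/9) = -8 + 4/9 = -68/9 ≈ -7.5556)
K + H(-2, 8)*396 = -68/9 + (8 - 2)*396 = -68/9 + 6*396 = -68/9 + 2376 = 21316/9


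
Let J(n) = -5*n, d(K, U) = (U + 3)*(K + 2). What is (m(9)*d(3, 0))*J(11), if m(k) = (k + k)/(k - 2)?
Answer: -14850/7 ≈ -2121.4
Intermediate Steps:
m(k) = 2*k/(-2 + k) (m(k) = (2*k)/(-2 + k) = 2*k/(-2 + k))
d(K, U) = (2 + K)*(3 + U) (d(K, U) = (3 + U)*(2 + K) = (2 + K)*(3 + U))
(m(9)*d(3, 0))*J(11) = ((2*9/(-2 + 9))*(6 + 2*0 + 3*3 + 3*0))*(-5*11) = ((2*9/7)*(6 + 0 + 9 + 0))*(-55) = ((2*9*(1/7))*15)*(-55) = ((18/7)*15)*(-55) = (270/7)*(-55) = -14850/7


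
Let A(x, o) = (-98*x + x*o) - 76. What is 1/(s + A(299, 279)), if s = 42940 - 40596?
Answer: 1/56387 ≈ 1.7735e-5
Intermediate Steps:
A(x, o) = -76 - 98*x + o*x (A(x, o) = (-98*x + o*x) - 76 = -76 - 98*x + o*x)
s = 2344
1/(s + A(299, 279)) = 1/(2344 + (-76 - 98*299 + 279*299)) = 1/(2344 + (-76 - 29302 + 83421)) = 1/(2344 + 54043) = 1/56387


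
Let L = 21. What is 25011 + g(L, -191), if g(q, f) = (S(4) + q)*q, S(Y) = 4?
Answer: 25536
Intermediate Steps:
g(q, f) = q*(4 + q) (g(q, f) = (4 + q)*q = q*(4 + q))
25011 + g(L, -191) = 25011 + 21*(4 + 21) = 25011 + 21*25 = 25011 + 525 = 25536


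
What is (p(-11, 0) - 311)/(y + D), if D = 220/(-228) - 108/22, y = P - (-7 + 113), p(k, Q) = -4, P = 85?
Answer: 39501/3370 ≈ 11.721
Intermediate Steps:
y = -21 (y = 85 - (-7 + 113) = 85 - 1*106 = 85 - 106 = -21)
D = -3683/627 (D = 220*(-1/228) - 108*1/22 = -55/57 - 54/11 = -3683/627 ≈ -5.8740)
(p(-11, 0) - 311)/(y + D) = (-4 - 311)/(-21 - 3683/627) = -315/(-16850/627) = -315*(-627/16850) = 39501/3370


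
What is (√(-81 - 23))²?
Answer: -104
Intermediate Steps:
(√(-81 - 23))² = (√(-104))² = (2*I*√26)² = -104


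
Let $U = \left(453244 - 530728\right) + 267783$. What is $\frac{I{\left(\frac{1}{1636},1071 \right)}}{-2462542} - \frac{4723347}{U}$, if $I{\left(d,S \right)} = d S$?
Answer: $- \frac{6343012215326431}{255553714058296} \approx -24.821$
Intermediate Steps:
$I{\left(d,S \right)} = S d$
$U = 190299$ ($U = -77484 + 267783 = 190299$)
$\frac{I{\left(\frac{1}{1636},1071 \right)}}{-2462542} - \frac{4723347}{U} = \frac{1071 \cdot \frac{1}{1636}}{-2462542} - \frac{4723347}{190299} = 1071 \cdot \frac{1}{1636} \left(- \frac{1}{2462542}\right) - \frac{1574449}{63433} = \frac{1071}{1636} \left(- \frac{1}{2462542}\right) - \frac{1574449}{63433} = - \frac{1071}{4028718712} - \frac{1574449}{63433} = - \frac{6343012215326431}{255553714058296}$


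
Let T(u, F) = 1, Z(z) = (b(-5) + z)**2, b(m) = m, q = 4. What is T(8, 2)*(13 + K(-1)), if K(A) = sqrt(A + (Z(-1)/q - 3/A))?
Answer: 13 + sqrt(11) ≈ 16.317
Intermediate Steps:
Z(z) = (-5 + z)**2
K(A) = sqrt(9 + A - 3/A) (K(A) = sqrt(A + ((-5 - 1)**2/4 - 3/A)) = sqrt(A + ((-6)**2*(1/4) - 3/A)) = sqrt(A + (36*(1/4) - 3/A)) = sqrt(A + (9 - 3/A)) = sqrt(9 + A - 3/A))
T(8, 2)*(13 + K(-1)) = 1*(13 + sqrt(9 - 1 - 3/(-1))) = 1*(13 + sqrt(9 - 1 - 3*(-1))) = 1*(13 + sqrt(9 - 1 + 3)) = 1*(13 + sqrt(11)) = 13 + sqrt(11)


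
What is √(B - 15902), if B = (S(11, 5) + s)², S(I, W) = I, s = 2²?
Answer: I*√15677 ≈ 125.21*I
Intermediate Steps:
s = 4
B = 225 (B = (11 + 4)² = 15² = 225)
√(B - 15902) = √(225 - 15902) = √(-15677) = I*√15677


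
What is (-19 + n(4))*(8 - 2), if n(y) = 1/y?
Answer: -225/2 ≈ -112.50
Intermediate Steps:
n(y) = 1/y
(-19 + n(4))*(8 - 2) = (-19 + 1/4)*(8 - 2) = (-19 + ¼)*6 = -75/4*6 = -225/2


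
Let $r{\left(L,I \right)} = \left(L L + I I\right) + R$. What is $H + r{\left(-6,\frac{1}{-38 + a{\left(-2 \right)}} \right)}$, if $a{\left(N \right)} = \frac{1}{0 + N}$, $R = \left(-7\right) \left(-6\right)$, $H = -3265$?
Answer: $- \frac{18895719}{5929} \approx -3187.0$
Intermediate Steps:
$R = 42$
$a{\left(N \right)} = \frac{1}{N}$
$r{\left(L,I \right)} = 42 + I^{2} + L^{2}$ ($r{\left(L,I \right)} = \left(L L + I I\right) + 42 = \left(L^{2} + I^{2}\right) + 42 = \left(I^{2} + L^{2}\right) + 42 = 42 + I^{2} + L^{2}$)
$H + r{\left(-6,\frac{1}{-38 + a{\left(-2 \right)}} \right)} = -3265 + \left(42 + \left(\frac{1}{-38 + \frac{1}{-2}}\right)^{2} + \left(-6\right)^{2}\right) = -3265 + \left(42 + \left(\frac{1}{-38 - \frac{1}{2}}\right)^{2} + 36\right) = -3265 + \left(42 + \left(\frac{1}{- \frac{77}{2}}\right)^{2} + 36\right) = -3265 + \left(42 + \left(- \frac{2}{77}\right)^{2} + 36\right) = -3265 + \left(42 + \frac{4}{5929} + 36\right) = -3265 + \frac{462466}{5929} = - \frac{18895719}{5929}$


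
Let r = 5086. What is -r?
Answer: -5086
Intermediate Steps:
-r = -1*5086 = -5086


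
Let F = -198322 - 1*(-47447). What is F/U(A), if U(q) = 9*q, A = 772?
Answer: -150875/6948 ≈ -21.715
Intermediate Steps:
F = -150875 (F = -198322 + 47447 = -150875)
F/U(A) = -150875/(9*772) = -150875/6948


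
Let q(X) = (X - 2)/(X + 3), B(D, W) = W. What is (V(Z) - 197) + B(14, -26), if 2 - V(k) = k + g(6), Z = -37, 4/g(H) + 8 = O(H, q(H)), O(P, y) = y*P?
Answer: -733/4 ≈ -183.25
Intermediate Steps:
q(X) = (-2 + X)/(3 + X)
O(P, y) = P*y
g(H) = 4/(-8 + H*(-2 + H)/(3 + H)) (g(H) = 4/(-8 + H*((-2 + H)/(3 + H))) = 4/(-8 + H*(-2 + H)/(3 + H)))
V(k) = 11/4 - k (V(k) = 2 - (k + 4*(3 + 6)/(-24 + 6² - 10*6)) = 2 - (k + 4*9/(-24 + 36 - 60)) = 2 - (k + 4*9/(-48)) = 2 - (k + 4*(-1/48)*9) = 2 - (k - ¾) = 2 - (-¾ + k) = 2 + (¾ - k) = 11/4 - k)
(V(Z) - 197) + B(14, -26) = ((11/4 - 1*(-37)) - 197) - 26 = ((11/4 + 37) - 197) - 26 = (159/4 - 197) - 26 = -629/4 - 26 = -733/4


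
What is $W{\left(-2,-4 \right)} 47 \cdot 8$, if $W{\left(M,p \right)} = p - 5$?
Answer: $-3384$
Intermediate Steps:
$W{\left(M,p \right)} = -5 + p$ ($W{\left(M,p \right)} = p - 5 = -5 + p$)
$W{\left(-2,-4 \right)} 47 \cdot 8 = \left(-5 - 4\right) 47 \cdot 8 = \left(-9\right) 47 \cdot 8 = \left(-423\right) 8 = -3384$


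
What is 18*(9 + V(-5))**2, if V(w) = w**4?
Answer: 7235208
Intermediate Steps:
18*(9 + V(-5))**2 = 18*(9 + (-5)**4)**2 = 18*(9 + 625)**2 = 18*634**2 = 18*401956 = 7235208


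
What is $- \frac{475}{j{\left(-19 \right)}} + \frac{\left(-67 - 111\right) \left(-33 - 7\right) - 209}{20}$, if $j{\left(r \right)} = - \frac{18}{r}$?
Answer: $- \frac{28051}{180} \approx -155.84$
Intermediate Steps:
$- \frac{475}{j{\left(-19 \right)}} + \frac{\left(-67 - 111\right) \left(-33 - 7\right) - 209}{20} = - \frac{475}{\left(-18\right) \frac{1}{-19}} + \frac{\left(-67 - 111\right) \left(-33 - 7\right) - 209}{20} = - \frac{475}{\left(-18\right) \left(- \frac{1}{19}\right)} + \left(\left(-178\right) \left(-40\right) - 209\right) \frac{1}{20} = - \frac{475}{\frac{18}{19}} + \left(7120 - 209\right) \frac{1}{20} = \left(-475\right) \frac{19}{18} + 6911 \cdot \frac{1}{20} = - \frac{9025}{18} + \frac{6911}{20} = - \frac{28051}{180}$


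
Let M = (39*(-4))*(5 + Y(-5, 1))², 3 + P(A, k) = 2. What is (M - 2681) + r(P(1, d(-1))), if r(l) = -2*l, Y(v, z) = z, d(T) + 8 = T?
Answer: -8295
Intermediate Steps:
d(T) = -8 + T
P(A, k) = -1 (P(A, k) = -3 + 2 = -1)
M = -5616 (M = (39*(-4))*(5 + 1)² = -156*6² = -156*36 = -5616)
(M - 2681) + r(P(1, d(-1))) = (-5616 - 2681) - 2*(-1) = -8297 + 2 = -8295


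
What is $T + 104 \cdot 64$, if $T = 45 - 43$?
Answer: $6658$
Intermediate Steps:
$T = 2$ ($T = 45 - 43 = 2$)
$T + 104 \cdot 64 = 2 + 104 \cdot 64 = 2 + 6656 = 6658$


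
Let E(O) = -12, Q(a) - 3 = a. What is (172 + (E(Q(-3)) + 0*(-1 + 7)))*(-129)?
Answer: -20640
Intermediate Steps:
Q(a) = 3 + a
(172 + (E(Q(-3)) + 0*(-1 + 7)))*(-129) = (172 + (-12 + 0*(-1 + 7)))*(-129) = (172 + (-12 + 0*6))*(-129) = (172 + (-12 + 0))*(-129) = (172 - 12)*(-129) = 160*(-129) = -20640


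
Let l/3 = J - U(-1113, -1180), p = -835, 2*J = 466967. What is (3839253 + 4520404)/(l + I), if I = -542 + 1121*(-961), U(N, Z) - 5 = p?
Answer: -16719314/749765 ≈ -22.299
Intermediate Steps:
J = 466967/2 (J = (½)*466967 = 466967/2 ≈ 2.3348e+5)
U(N, Z) = -830 (U(N, Z) = 5 - 835 = -830)
l = 1405881/2 (l = 3*(466967/2 - 1*(-830)) = 3*(466967/2 + 830) = 3*(468627/2) = 1405881/2 ≈ 7.0294e+5)
I = -1077823 (I = -542 - 1077281 = -1077823)
(3839253 + 4520404)/(l + I) = (3839253 + 4520404)/(1405881/2 - 1077823) = 8359657/(-749765/2) = 8359657*(-2/749765) = -16719314/749765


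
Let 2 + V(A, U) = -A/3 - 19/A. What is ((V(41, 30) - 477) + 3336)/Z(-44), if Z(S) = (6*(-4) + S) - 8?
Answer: -349673/9348 ≈ -37.406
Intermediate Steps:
V(A, U) = -2 - 19/A - A/3 (V(A, U) = -2 + (-A/3 - 19/A) = -2 + (-19/A - A/3) = -2 - 19/A - A/3)
Z(S) = -32 + S (Z(S) = (-24 + S) - 8 = -32 + S)
((V(41, 30) - 477) + 3336)/Z(-44) = (((-2 - 19/41 - 1/3*41) - 477) + 3336)/(-32 - 44) = (((-2 - 19*1/41 - 41/3) - 477) + 3336)/(-76) = (((-2 - 19/41 - 41/3) - 477) + 3336)*(-1/76) = ((-1984/123 - 477) + 3336)*(-1/76) = (-60655/123 + 3336)*(-1/76) = (349673/123)*(-1/76) = -349673/9348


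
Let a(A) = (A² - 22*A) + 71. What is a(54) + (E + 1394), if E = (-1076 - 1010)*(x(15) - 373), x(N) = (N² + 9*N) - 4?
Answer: 38655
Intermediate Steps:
x(N) = -4 + N² + 9*N
a(A) = 71 + A² - 22*A
E = 35462 (E = (-1076 - 1010)*((-4 + 15² + 9*15) - 373) = -2086*((-4 + 225 + 135) - 373) = -2086*(356 - 373) = -2086*(-17) = 35462)
a(54) + (E + 1394) = (71 + 54² - 22*54) + (35462 + 1394) = (71 + 2916 - 1188) + 36856 = 1799 + 36856 = 38655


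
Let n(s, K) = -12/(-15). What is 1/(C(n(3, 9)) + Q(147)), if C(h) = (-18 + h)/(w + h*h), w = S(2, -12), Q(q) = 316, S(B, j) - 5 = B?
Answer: 191/59926 ≈ 0.0031873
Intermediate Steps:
n(s, K) = 4/5 (n(s, K) = -12*(-1/15) = 4/5)
S(B, j) = 5 + B
w = 7 (w = 5 + 2 = 7)
C(h) = (-18 + h)/(7 + h**2) (C(h) = (-18 + h)/(7 + h*h) = (-18 + h)/(7 + h**2))
1/(C(n(3, 9)) + Q(147)) = 1/((-18 + 4/5)/(7 + (4/5)**2) + 316) = 1/(-86/5/(7 + 16/25) + 316) = 1/(-86/5/(191/25) + 316) = 1/((25/191)*(-86/5) + 316) = 1/(-430/191 + 316) = 1/(59926/191) = 191/59926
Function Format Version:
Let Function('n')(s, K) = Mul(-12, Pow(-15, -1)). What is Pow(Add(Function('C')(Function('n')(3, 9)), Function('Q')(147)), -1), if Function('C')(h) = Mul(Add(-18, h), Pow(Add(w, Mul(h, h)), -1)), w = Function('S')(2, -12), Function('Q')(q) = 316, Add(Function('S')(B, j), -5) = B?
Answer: Rational(191, 59926) ≈ 0.0031873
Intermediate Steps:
Function('n')(s, K) = Rational(4, 5) (Function('n')(s, K) = Mul(-12, Rational(-1, 15)) = Rational(4, 5))
Function('S')(B, j) = Add(5, B)
w = 7 (w = Add(5, 2) = 7)
Function('C')(h) = Mul(Pow(Add(7, Pow(h, 2)), -1), Add(-18, h)) (Function('C')(h) = Mul(Add(-18, h), Pow(Add(7, Mul(h, h)), -1)) = Mul(Add(-18, h), Pow(Add(7, Pow(h, 2)), -1)) = Mul(Pow(Add(7, Pow(h, 2)), -1), Add(-18, h)))
Pow(Add(Function('C')(Function('n')(3, 9)), Function('Q')(147)), -1) = Pow(Add(Mul(Pow(Add(7, Pow(Rational(4, 5), 2)), -1), Add(-18, Rational(4, 5))), 316), -1) = Pow(Add(Mul(Pow(Add(7, Rational(16, 25)), -1), Rational(-86, 5)), 316), -1) = Pow(Add(Mul(Pow(Rational(191, 25), -1), Rational(-86, 5)), 316), -1) = Pow(Add(Mul(Rational(25, 191), Rational(-86, 5)), 316), -1) = Pow(Add(Rational(-430, 191), 316), -1) = Pow(Rational(59926, 191), -1) = Rational(191, 59926)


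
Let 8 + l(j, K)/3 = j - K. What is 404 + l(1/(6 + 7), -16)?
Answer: 5567/13 ≈ 428.23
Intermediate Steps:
l(j, K) = -24 - 3*K + 3*j (l(j, K) = -24 + 3*(j - K) = -24 + (-3*K + 3*j) = -24 - 3*K + 3*j)
404 + l(1/(6 + 7), -16) = 404 + (-24 - 3*(-16) + 3/(6 + 7)) = 404 + (-24 + 48 + 3/13) = 404 + 315/13 = 5567/13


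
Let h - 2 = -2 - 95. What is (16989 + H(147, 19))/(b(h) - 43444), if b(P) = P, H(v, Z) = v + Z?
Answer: -17155/43539 ≈ -0.39401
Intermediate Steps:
H(v, Z) = Z + v
h = -95 (h = 2 + (-2 - 95) = 2 - 97 = -95)
(16989 + H(147, 19))/(b(h) - 43444) = (16989 + (19 + 147))/(-95 - 43444) = (16989 + 166)/(-43539) = 17155*(-1/43539) = -17155/43539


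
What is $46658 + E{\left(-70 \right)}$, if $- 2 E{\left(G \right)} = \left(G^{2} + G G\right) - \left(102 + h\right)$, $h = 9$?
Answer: $\frac{83627}{2} \approx 41814.0$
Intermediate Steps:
$E{\left(G \right)} = \frac{111}{2} - G^{2}$ ($E{\left(G \right)} = - \frac{\left(G^{2} + G G\right) - 111}{2} = - \frac{\left(G^{2} + G^{2}\right) - 111}{2} = - \frac{2 G^{2} - 111}{2} = - \frac{-111 + 2 G^{2}}{2} = \frac{111}{2} - G^{2}$)
$46658 + E{\left(-70 \right)} = 46658 + \left(\frac{111}{2} - \left(-70\right)^{2}\right) = 46658 + \left(\frac{111}{2} - 4900\right) = 46658 - \frac{9689}{2} = \frac{83627}{2}$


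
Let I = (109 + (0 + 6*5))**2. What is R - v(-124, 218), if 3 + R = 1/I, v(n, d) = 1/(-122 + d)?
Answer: -5583673/1854816 ≈ -3.0104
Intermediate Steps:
I = 19321 (I = (109 + (0 + 30))**2 = (109 + 30)**2 = 139**2 = 19321)
R = -57962/19321 (R = -3 + 1/19321 = -57962/19321 ≈ -2.9999)
R - v(-124, 218) = -57962/19321 - 1/(-122 + 218) = -57962/19321 - 1/96 = -5583673/1854816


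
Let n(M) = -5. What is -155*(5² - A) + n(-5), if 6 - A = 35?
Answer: -8375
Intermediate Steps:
A = -29 (A = 6 - 1*35 = 6 - 35 = -29)
-155*(5² - A) + n(-5) = -155*(5² - 1*(-29)) - 5 = -155*(25 + 29) - 5 = -155*54 - 5 = -8370 - 5 = -8375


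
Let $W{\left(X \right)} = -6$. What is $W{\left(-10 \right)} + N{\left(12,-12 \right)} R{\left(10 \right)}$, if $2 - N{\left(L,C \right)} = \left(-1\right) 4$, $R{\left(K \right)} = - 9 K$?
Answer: $-546$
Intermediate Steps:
$N{\left(L,C \right)} = 6$ ($N{\left(L,C \right)} = 2 - \left(-1\right) 4 = 2 - -4 = 2 + 4 = 6$)
$W{\left(-10 \right)} + N{\left(12,-12 \right)} R{\left(10 \right)} = -6 + 6 \left(\left(-9\right) 10\right) = -6 + 6 \left(-90\right) = -6 - 540 = -546$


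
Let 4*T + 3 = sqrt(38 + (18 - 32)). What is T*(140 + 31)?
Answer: -513/4 + 171*sqrt(6)/2 ≈ 81.181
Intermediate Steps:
T = -3/4 + sqrt(6)/2 (T = -3/4 + sqrt(38 + (18 - 32))/4 = -3/4 + sqrt(38 - 14)/4 = -3/4 + sqrt(24)/4 = -3/4 + (2*sqrt(6))/4 = -3/4 + sqrt(6)/2 ≈ 0.47474)
T*(140 + 31) = (-3/4 + sqrt(6)/2)*(140 + 31) = (-3/4 + sqrt(6)/2)*171 = -513/4 + 171*sqrt(6)/2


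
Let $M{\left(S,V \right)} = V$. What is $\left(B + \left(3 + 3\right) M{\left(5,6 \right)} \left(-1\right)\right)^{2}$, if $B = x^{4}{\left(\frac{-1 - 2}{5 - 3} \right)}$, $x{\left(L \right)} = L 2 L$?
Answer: $\frac{35820225}{256} \approx 1.3992 \cdot 10^{5}$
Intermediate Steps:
$x{\left(L \right)} = 2 L^{2}$ ($x{\left(L \right)} = 2 L L = 2 L^{2}$)
$B = \frac{6561}{16}$ ($B = \left(2 \left(\frac{-1 - 2}{5 - 3}\right)^{2}\right)^{4} = \left(2 \left(- \frac{3}{2}\right)^{2}\right)^{4} = \left(2 \cdot \frac{9}{4}\right)^{4} = \left(\frac{9}{2}\right)^{4} = \frac{6561}{16} \approx 410.06$)
$\left(B + \left(3 + 3\right) M{\left(5,6 \right)} \left(-1\right)\right)^{2} = \left(\frac{6561}{16} + \left(3 + 3\right) 6 \left(-1\right)\right)^{2} = \left(\frac{6561}{16} + 6 \cdot 6 \left(-1\right)\right)^{2} = \left(\frac{6561}{16} + 36 \left(-1\right)\right)^{2} = \left(\frac{6561}{16} - 36\right)^{2} = \left(\frac{5985}{16}\right)^{2} = \frac{35820225}{256}$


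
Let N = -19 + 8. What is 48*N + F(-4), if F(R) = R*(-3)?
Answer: -516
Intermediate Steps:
F(R) = -3*R
N = -11
48*N + F(-4) = 48*(-11) - 3*(-4) = -528 + 12 = -516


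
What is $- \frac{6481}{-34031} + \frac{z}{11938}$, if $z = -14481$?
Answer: $- \frac{415432733}{406262078} \approx -1.0226$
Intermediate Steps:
$- \frac{6481}{-34031} + \frac{z}{11938} = - \frac{6481}{-34031} - \frac{14481}{11938} = \left(-6481\right) \left(- \frac{1}{34031}\right) - \frac{14481}{11938} = \frac{6481}{34031} - \frac{14481}{11938} = - \frac{415432733}{406262078}$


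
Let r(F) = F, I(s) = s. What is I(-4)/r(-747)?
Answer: 4/747 ≈ 0.0053548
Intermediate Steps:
I(-4)/r(-747) = -4/(-747) = -4*(-1/747) = 4/747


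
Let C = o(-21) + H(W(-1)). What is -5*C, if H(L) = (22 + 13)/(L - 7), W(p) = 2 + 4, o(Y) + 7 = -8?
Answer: 250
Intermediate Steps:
o(Y) = -15 (o(Y) = -7 - 8 = -15)
W(p) = 6
H(L) = 35/(-7 + L)
C = -50 (C = -15 + 35/(-7 + 6) = -15 + 35/(-1) = -15 + 35*(-1) = -15 - 35 = -50)
-5*C = -5*(-50) = 250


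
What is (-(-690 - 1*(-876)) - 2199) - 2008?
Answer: -4393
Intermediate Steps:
(-(-690 - 1*(-876)) - 2199) - 2008 = (-(-690 + 876) - 2199) - 2008 = (-1*186 - 2199) - 2008 = (-186 - 2199) - 2008 = -2385 - 2008 = -4393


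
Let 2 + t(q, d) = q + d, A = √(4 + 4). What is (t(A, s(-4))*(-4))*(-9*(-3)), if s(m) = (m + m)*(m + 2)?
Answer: -1512 - 216*√2 ≈ -1817.5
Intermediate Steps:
A = 2*√2 (A = √8 = 2*√2 ≈ 2.8284)
s(m) = 2*m*(2 + m) (s(m) = (2*m)*(2 + m) = 2*m*(2 + m))
t(q, d) = -2 + d + q (t(q, d) = -2 + (q + d) = -2 + (d + q) = -2 + d + q)
(t(A, s(-4))*(-4))*(-9*(-3)) = ((-2 + 2*(-4)*(2 - 4) + 2*√2)*(-4))*(-9*(-3)) = ((-2 + 2*(-4)*(-2) + 2*√2)*(-4))*27 = ((-2 + 16 + 2*√2)*(-4))*27 = ((14 + 2*√2)*(-4))*27 = (-56 - 8*√2)*27 = -1512 - 216*√2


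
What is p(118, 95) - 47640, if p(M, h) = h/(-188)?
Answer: -8956415/188 ≈ -47641.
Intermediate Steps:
p(M, h) = -h/188 (p(M, h) = h*(-1/188) = -h/188)
p(118, 95) - 47640 = -1/188*95 - 47640 = -95/188 - 47640 = -8956415/188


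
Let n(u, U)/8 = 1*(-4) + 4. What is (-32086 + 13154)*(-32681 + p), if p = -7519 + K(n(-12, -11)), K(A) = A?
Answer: 761066400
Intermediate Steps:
n(u, U) = 0 (n(u, U) = 8*(1*(-4) + 4) = 8*(-4 + 4) = 8*0 = 0)
p = -7519 (p = -7519 + 0 = -7519)
(-32086 + 13154)*(-32681 + p) = (-32086 + 13154)*(-32681 - 7519) = -18932*(-40200) = 761066400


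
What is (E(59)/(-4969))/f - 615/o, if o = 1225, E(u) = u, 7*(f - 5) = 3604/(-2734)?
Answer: -28279202936/56052978415 ≈ -0.50451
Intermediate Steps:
f = 46043/9569 (f = 5 + (3604/(-2734))/7 = 5 + (3604*(-1/2734))/7 = 5 + (1/7)*(-1802/1367) = 5 - 1802/9569 = 46043/9569 ≈ 4.8117)
(E(59)/(-4969))/f - 615/o = (59/(-4969))/(46043/9569) - 615/1225 = (59*(-1/4969))*(9569/46043) - 615*1/1225 = -59/4969*9569/46043 - 123/245 = -564571/228787667 - 123/245 = -28279202936/56052978415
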